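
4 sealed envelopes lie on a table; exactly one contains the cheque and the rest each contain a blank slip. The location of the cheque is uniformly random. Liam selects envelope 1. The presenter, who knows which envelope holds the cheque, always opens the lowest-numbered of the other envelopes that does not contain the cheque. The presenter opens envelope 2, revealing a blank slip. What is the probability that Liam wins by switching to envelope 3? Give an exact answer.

Consider each possible location of the cheque in turn.
If it is in any of envelopes 1, 3, and 4 (prior 1/4 each): envelope 2 is the lowest-numbered option available, probability 1; weight (1/4)·1 = 1/4 each.
If it is in envelope 2 (prior 1/4): the presenter opened envelope 2, so this case is ruled out; weight (1/4)·0 = 0.
The weights sum to 3/4.
So P(the cheque in envelope 3 | the presenter opened envelope 2) = (1/4) / (3/4) = 1/3.

1/3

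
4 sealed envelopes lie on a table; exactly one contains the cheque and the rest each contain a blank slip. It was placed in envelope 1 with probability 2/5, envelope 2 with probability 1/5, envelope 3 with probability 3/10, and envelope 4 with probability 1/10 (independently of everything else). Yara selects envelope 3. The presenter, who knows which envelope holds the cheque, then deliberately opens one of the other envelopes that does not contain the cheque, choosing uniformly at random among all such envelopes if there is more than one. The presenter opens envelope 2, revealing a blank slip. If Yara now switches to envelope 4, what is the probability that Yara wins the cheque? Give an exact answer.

Consider each possible location of the cheque in turn.
If it is in envelope 1 (prior 2/5): the presenter has 2 equally likely choices, so probability 1/2; weight (2/5)·(1/2) = 1/5.
If it is in envelope 2 (prior 1/5): the presenter opened envelope 2, so this case is ruled out; weight (1/5)·0 = 0.
If it is in envelope 3 (prior 3/10): the presenter has 3 equally likely choices, so probability 1/3; weight (3/10)·(1/3) = 1/10.
If it is in envelope 4 (prior 1/10): the presenter has 2 equally likely choices, so probability 1/2; weight (1/10)·(1/2) = 1/20.
The weights sum to 7/20.
So P(the cheque in envelope 4 | the presenter opened envelope 2) = (1/20) / (7/20) = 1/7.

1/7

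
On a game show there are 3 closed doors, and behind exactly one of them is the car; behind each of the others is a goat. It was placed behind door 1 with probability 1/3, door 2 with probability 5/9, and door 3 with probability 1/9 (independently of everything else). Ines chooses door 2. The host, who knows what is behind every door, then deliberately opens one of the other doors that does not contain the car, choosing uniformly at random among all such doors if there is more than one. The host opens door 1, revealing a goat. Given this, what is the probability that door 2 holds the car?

Apply Bayes' rule, conditioning on where the car actually is.
If it is behind door 1 (prior 1/3): the host opened door 1, so this case is ruled out; weight (1/3)·0 = 0.
If it is behind door 2 (prior 5/9): the host has 2 equally likely choices, so probability 1/2; weight (5/9)·(1/2) = 5/18.
If it is behind door 3 (prior 1/9): the host has no choice, probability 1; weight (1/9)·1 = 1/9.
The weights sum to 7/18.
So P(the car behind door 2 | the host opened door 1) = (5/18) / (7/18) = 5/7.

5/7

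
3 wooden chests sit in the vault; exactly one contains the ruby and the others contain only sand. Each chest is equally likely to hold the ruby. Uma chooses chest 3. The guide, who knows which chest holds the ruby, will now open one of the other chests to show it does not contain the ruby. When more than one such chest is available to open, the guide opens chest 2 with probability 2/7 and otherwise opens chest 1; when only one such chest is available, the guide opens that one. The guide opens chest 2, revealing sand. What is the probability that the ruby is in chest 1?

7/9

Condition on the true location of the ruby.
If it is in chest 1 (prior 1/3): only chest 2 is available, probability 1; weight (1/3)·1 = 1/3.
If it is in chest 2 (prior 1/3): the guide opened chest 2, so this case is ruled out; weight (1/3)·0 = 0.
If it is in chest 3 (prior 1/3): chest 2 is available, opened with probability 2/7; weight (1/3)·(2/7) = 2/21.
The weights sum to 3/7.
So P(the ruby in chest 1 | the guide opened chest 2) = (1/3) / (3/7) = 7/9.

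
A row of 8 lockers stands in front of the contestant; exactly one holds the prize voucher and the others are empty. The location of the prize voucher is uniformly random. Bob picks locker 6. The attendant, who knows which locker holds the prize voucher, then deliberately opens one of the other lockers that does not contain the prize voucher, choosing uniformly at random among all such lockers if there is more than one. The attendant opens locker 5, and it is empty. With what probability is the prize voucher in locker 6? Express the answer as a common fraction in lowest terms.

1/8

Apply Bayes' rule, conditioning on where the prize voucher actually is.
If it is in any of lockers 1, 2, 3, 4, 7, and 8 (prior 1/8 each): the attendant has 6 equally likely choices, so probability 1/6; weight (1/8)·(1/6) = 1/48 each.
If it is in locker 5 (prior 1/8): the attendant opened locker 5, so this case is ruled out; weight (1/8)·0 = 0.
If it is in locker 6 (prior 1/8): the attendant has 7 equally likely choices, so probability 1/7; weight (1/8)·(1/7) = 1/56.
The weights sum to 1/7.
So P(the prize voucher in locker 6 | the attendant opened locker 5) = (1/56) / (1/7) = 1/8.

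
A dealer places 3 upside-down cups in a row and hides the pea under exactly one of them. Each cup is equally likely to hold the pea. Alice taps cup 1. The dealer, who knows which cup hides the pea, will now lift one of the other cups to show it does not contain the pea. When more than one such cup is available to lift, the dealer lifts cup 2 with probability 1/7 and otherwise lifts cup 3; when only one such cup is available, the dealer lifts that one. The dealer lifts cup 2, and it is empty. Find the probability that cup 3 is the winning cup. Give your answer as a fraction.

7/8

Consider each possible location of the pea in turn.
If it is under cup 1 (prior 1/3): cup 2 is available, opened with probability 1/7; weight (1/3)·(1/7) = 1/21.
If it is under cup 2 (prior 1/3): the dealer opened cup 2, so this case is ruled out; weight (1/3)·0 = 0.
If it is under cup 3 (prior 1/3): only cup 2 is available, probability 1; weight (1/3)·1 = 1/3.
The weights sum to 8/21.
So P(the pea under cup 3 | the dealer opened cup 2) = (1/3) / (8/21) = 7/8.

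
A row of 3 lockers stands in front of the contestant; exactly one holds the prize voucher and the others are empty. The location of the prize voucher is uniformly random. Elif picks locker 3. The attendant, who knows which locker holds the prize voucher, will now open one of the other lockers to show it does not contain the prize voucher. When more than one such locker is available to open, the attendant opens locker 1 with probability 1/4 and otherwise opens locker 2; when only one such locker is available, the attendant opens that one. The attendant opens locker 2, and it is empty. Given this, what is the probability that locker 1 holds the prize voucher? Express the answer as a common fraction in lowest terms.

4/7

Consider each possible location of the prize voucher in turn.
If it is in locker 1 (prior 1/3): only locker 2 is available, probability 1; weight (1/3)·1 = 1/3.
If it is in locker 2 (prior 1/3): the attendant opened locker 2, so this case is ruled out; weight (1/3)·0 = 0.
If it is in locker 3 (prior 1/3): locker 1 is available but not opened, probability 3/4; weight (1/3)·(3/4) = 1/4.
The weights sum to 7/12.
So P(the prize voucher in locker 1 | the attendant opened locker 2) = (1/3) / (7/12) = 4/7.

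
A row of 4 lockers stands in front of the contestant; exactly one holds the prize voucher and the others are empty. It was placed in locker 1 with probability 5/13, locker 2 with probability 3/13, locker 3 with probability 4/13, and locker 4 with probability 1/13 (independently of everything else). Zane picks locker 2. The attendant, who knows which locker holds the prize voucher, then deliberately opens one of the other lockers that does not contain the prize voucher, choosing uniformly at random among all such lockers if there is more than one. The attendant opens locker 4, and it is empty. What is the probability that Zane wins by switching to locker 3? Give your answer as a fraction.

4/11

Consider each possible location of the prize voucher in turn.
If it is in locker 1 (prior 5/13): the attendant has 2 equally likely choices, so probability 1/2; weight (5/13)·(1/2) = 5/26.
If it is in locker 2 (prior 3/13): the attendant has 3 equally likely choices, so probability 1/3; weight (3/13)·(1/3) = 1/13.
If it is in locker 3 (prior 4/13): the attendant has 2 equally likely choices, so probability 1/2; weight (4/13)·(1/2) = 2/13.
If it is in locker 4 (prior 1/13): the attendant opened locker 4, so this case is ruled out; weight (1/13)·0 = 0.
The weights sum to 11/26.
So P(the prize voucher in locker 3 | the attendant opened locker 4) = (2/13) / (11/26) = 4/11.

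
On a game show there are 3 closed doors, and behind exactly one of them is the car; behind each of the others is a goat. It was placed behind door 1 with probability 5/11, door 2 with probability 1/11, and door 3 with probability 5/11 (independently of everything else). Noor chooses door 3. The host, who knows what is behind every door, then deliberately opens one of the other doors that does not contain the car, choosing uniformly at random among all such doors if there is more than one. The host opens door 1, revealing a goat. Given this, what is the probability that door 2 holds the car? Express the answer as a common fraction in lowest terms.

Apply Bayes' rule, conditioning on where the car actually is.
If it is behind door 1 (prior 5/11): the host opened door 1, so this case is ruled out; weight (5/11)·0 = 0.
If it is behind door 2 (prior 1/11): the host has no choice, probability 1; weight (1/11)·1 = 1/11.
If it is behind door 3 (prior 5/11): the host has 2 equally likely choices, so probability 1/2; weight (5/11)·(1/2) = 5/22.
The weights sum to 7/22.
So P(the car behind door 2 | the host opened door 1) = (1/11) / (7/22) = 2/7.

2/7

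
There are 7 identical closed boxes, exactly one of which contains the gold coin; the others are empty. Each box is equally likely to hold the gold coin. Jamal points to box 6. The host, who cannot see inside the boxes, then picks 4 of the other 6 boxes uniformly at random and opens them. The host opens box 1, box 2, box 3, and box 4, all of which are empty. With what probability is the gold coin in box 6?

Because the host chose which boxes to open without knowing where the gold coin is, the choice is independent of the prize location. Learning that none of the 4 opened boxes holds the gold coin simply rules out those 4 locations and leaves the remaining 3 boxes still equally likely by symmetry.
So P(the gold coin in box 6) = 1/3.

1/3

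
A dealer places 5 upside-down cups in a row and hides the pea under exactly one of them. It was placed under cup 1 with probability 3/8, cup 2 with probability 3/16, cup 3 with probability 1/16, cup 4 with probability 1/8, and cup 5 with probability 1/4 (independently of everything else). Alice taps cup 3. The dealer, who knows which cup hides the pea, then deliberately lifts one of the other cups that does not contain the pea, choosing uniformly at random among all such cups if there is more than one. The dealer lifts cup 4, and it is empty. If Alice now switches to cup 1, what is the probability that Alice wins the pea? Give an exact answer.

Consider each possible location of the pea in turn.
If it is under cup 1 (prior 3/8): the dealer has 3 equally likely choices, so probability 1/3; weight (3/8)·(1/3) = 1/8.
If it is under cup 2 (prior 3/16): the dealer has 3 equally likely choices, so probability 1/3; weight (3/16)·(1/3) = 1/16.
If it is under cup 3 (prior 1/16): the dealer has 4 equally likely choices, so probability 1/4; weight (1/16)·(1/4) = 1/64.
If it is under cup 4 (prior 1/8): the dealer opened cup 4, so this case is ruled out; weight (1/8)·0 = 0.
If it is under cup 5 (prior 1/4): the dealer has 3 equally likely choices, so probability 1/3; weight (1/4)·(1/3) = 1/12.
The weights sum to 55/192.
So P(the pea under cup 1 | the dealer opened cup 4) = (1/8) / (55/192) = 24/55.

24/55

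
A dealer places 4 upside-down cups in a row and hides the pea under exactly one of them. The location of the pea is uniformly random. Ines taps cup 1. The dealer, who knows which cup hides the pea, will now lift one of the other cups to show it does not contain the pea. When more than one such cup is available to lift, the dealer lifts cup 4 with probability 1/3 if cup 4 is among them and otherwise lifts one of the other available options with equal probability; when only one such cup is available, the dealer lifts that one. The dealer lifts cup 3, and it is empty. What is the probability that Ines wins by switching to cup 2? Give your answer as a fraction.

4/9

Consider each possible location of the pea in turn.
If it is under cup 1 (prior 1/4): cup 4 is available but not opened; cup 3 gets probability (1 − 1/3)/2 = 1/3; weight (1/4)·(1/3) = 1/12.
If it is under cup 2 (prior 1/4): cup 4 is available but not opened, probability 2/3; weight (1/4)·(2/3) = 1/6.
If it is under cup 3 (prior 1/4): the dealer opened cup 3, so this case is ruled out; weight (1/4)·0 = 0.
If it is under cup 4 (prior 1/4): cup 4 holds the prize so is unavailable; the dealer chooses uniformly among the 2 others, probability 1/2; weight (1/4)·(1/2) = 1/8.
The weights sum to 3/8.
So P(the pea under cup 2 | the dealer opened cup 3) = (1/6) / (3/8) = 4/9.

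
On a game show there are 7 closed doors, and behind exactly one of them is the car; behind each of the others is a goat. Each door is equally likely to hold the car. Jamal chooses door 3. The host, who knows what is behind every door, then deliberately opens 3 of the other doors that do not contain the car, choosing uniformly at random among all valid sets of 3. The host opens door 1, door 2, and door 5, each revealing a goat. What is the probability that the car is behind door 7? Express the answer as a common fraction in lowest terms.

Consider each possible location of the car in turn.
If it is behind any of doors 1, 2, and 5 (prior 1/7 each): that door was opened and seen not to hold the prize — ruled out; weight (1/7)·0 = 0 each.
If it is behind door 3 (prior 1/7): the host has 20 equally likely choices, so probability 1/20; weight (1/7)·(1/20) = 1/140.
If it is behind any of doors 4, 6, and 7 (prior 1/7 each): the host has 10 equally likely choices, so probability 1/10; weight (1/7)·(1/10) = 1/70 each.
The weights sum to 1/20.
So P(the car behind door 7 | the host opened door 1, door 2, and door 5) = (1/70) / (1/20) = 2/7.

2/7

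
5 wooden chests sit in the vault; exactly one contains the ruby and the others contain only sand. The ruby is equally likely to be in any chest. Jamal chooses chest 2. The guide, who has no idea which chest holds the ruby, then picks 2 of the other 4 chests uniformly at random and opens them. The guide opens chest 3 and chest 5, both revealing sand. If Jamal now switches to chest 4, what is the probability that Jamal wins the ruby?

Because the guide chose which chests to open without knowing where the ruby is, the choice is independent of the prize location. Learning that none of the 2 opened chests holds the ruby simply rules out those 2 locations and leaves the remaining 3 chests still equally likely by symmetry.
So P(the ruby in chest 4) = 1/3.

1/3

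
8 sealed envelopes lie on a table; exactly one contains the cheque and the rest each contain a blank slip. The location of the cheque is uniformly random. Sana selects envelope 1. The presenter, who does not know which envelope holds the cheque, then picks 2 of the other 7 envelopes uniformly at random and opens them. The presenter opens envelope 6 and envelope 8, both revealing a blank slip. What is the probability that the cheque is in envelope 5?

1/6

Because the presenter chose which envelopes to open without knowing where the cheque is, the choice is independent of the prize location. Learning that none of the 2 opened envelopes holds the cheque simply rules out those 2 locations and leaves the remaining 6 envelopes still equally likely by symmetry.
So P(the cheque in envelope 5) = 1/6.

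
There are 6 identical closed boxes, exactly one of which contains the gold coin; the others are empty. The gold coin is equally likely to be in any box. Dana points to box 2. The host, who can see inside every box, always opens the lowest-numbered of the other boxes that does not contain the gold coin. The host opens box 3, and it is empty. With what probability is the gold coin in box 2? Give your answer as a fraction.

Consider each possible location of the gold coin in turn.
If it is in box 1 (prior 1/6): box 3 is the lowest-numbered option available, probability 1; weight (1/6)·1 = 1/6.
If it is in any of boxes 2, 4, 5, and 6 (prior 1/6 each): the host would have opened box 1 instead, probability 0; weight (1/6)·0 = 0 each.
If it is in box 3 (prior 1/6): the host opened box 3, so this case is ruled out; weight (1/6)·0 = 0.
The weights sum to 1/6.
So P(the gold coin in box 2 | the host opened box 3) = 0 / (1/6) = 0.

0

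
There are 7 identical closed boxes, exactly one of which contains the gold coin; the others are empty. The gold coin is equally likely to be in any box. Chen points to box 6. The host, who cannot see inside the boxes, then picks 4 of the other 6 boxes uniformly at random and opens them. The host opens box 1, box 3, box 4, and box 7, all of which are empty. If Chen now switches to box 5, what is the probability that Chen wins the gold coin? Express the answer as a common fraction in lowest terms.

Consider each possible location of the gold coin in turn.
If it is in any of boxes 1, 3, 4, and 7 (prior 1/7 each): that box was opened and seen not to hold the prize — ruled out; weight (1/7)·0 = 0 each.
If it is in any of boxes 2, 5, and 6 (prior 1/7 each): the host picks exactly this set with probability 1/15 regardless, and none is the prize; weight (1/7)·(1/15) = 1/105 each.
The weights sum to 1/35.
So P(the gold coin in box 5 | the host opened box 1, box 3, box 4, and box 7) = (1/105) / (1/35) = 1/3.

1/3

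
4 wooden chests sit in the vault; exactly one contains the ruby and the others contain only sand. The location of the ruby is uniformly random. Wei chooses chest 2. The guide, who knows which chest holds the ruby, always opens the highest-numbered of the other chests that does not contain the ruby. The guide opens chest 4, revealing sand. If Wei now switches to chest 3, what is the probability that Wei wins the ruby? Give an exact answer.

1/3

Apply Bayes' rule, conditioning on where the ruby actually is.
If it is in any of chests 1, 2, and 3 (prior 1/4 each): chest 4 is the highest-numbered option available, probability 1; weight (1/4)·1 = 1/4 each.
If it is in chest 4 (prior 1/4): the guide opened chest 4, so this case is ruled out; weight (1/4)·0 = 0.
The weights sum to 3/4.
So P(the ruby in chest 3 | the guide opened chest 4) = (1/4) / (3/4) = 1/3.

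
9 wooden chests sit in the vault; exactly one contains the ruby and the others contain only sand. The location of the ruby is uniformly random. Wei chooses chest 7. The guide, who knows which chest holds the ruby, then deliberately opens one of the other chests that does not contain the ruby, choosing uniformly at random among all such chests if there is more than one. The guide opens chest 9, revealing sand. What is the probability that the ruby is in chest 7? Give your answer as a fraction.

1/9

Condition on the true location of the ruby.
If it is in any of chests 1, 2, 3, 4, 5, 6, and 8 (prior 1/9 each): the guide has 7 equally likely choices, so probability 1/7; weight (1/9)·(1/7) = 1/63 each.
If it is in chest 7 (prior 1/9): the guide has 8 equally likely choices, so probability 1/8; weight (1/9)·(1/8) = 1/72.
If it is in chest 9 (prior 1/9): the guide opened chest 9, so this case is ruled out; weight (1/9)·0 = 0.
The weights sum to 1/8.
So P(the ruby in chest 7 | the guide opened chest 9) = (1/72) / (1/8) = 1/9.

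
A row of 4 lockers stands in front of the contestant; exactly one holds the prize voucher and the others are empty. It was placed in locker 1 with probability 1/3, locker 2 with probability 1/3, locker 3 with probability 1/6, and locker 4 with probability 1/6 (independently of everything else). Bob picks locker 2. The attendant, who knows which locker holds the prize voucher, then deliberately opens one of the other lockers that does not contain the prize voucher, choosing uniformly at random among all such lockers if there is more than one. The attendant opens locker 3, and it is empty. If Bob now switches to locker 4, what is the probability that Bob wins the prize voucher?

Consider each possible location of the prize voucher in turn.
If it is in locker 1 (prior 1/3): the attendant has 2 equally likely choices, so probability 1/2; weight (1/3)·(1/2) = 1/6.
If it is in locker 2 (prior 1/3): the attendant has 3 equally likely choices, so probability 1/3; weight (1/3)·(1/3) = 1/9.
If it is in locker 3 (prior 1/6): the attendant opened locker 3, so this case is ruled out; weight (1/6)·0 = 0.
If it is in locker 4 (prior 1/6): the attendant has 2 equally likely choices, so probability 1/2; weight (1/6)·(1/2) = 1/12.
The weights sum to 13/36.
So P(the prize voucher in locker 4 | the attendant opened locker 3) = (1/12) / (13/36) = 3/13.

3/13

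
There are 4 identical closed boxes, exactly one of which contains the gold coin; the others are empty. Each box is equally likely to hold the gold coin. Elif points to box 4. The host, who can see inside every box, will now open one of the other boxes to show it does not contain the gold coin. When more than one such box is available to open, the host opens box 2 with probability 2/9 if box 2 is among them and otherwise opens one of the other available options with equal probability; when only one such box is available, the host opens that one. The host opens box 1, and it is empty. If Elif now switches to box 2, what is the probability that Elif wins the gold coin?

Condition on the true location of the gold coin.
If it is in box 1 (prior 1/4): the host opened box 1, so this case is ruled out; weight (1/4)·0 = 0.
If it is in box 2 (prior 1/4): box 2 holds the prize so is unavailable; the host chooses uniformly among the 2 others, probability 1/2; weight (1/4)·(1/2) = 1/8.
If it is in box 3 (prior 1/4): box 2 is available but not opened, probability 7/9; weight (1/4)·(7/9) = 7/36.
If it is in box 4 (prior 1/4): box 2 is available but not opened; box 1 gets probability (1 − 2/9)/2 = 7/18; weight (1/4)·(7/18) = 7/72.
The weights sum to 5/12.
So P(the gold coin in box 2 | the host opened box 1) = (1/8) / (5/12) = 3/10.

3/10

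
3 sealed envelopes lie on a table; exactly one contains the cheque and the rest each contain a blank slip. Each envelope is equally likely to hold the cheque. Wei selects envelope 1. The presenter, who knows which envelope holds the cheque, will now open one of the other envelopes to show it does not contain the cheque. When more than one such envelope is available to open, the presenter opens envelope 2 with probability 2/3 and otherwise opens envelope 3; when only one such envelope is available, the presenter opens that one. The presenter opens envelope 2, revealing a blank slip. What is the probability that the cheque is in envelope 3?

3/5

Condition on the true location of the cheque.
If it is in envelope 1 (prior 1/3): envelope 2 is available, opened with probability 2/3; weight (1/3)·(2/3) = 2/9.
If it is in envelope 2 (prior 1/3): the presenter opened envelope 2, so this case is ruled out; weight (1/3)·0 = 0.
If it is in envelope 3 (prior 1/3): only envelope 2 is available, probability 1; weight (1/3)·1 = 1/3.
The weights sum to 5/9.
So P(the cheque in envelope 3 | the presenter opened envelope 2) = (1/3) / (5/9) = 3/5.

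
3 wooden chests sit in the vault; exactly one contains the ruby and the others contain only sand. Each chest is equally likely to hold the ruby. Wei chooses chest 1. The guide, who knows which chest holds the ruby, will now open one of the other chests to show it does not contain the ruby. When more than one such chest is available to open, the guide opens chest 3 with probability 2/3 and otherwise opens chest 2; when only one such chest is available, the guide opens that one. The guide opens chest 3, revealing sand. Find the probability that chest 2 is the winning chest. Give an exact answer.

3/5

Apply Bayes' rule, conditioning on where the ruby actually is.
If it is in chest 1 (prior 1/3): chest 3 is available, opened with probability 2/3; weight (1/3)·(2/3) = 2/9.
If it is in chest 2 (prior 1/3): only chest 3 is available, probability 1; weight (1/3)·1 = 1/3.
If it is in chest 3 (prior 1/3): the guide opened chest 3, so this case is ruled out; weight (1/3)·0 = 0.
The weights sum to 5/9.
So P(the ruby in chest 2 | the guide opened chest 3) = (1/3) / (5/9) = 3/5.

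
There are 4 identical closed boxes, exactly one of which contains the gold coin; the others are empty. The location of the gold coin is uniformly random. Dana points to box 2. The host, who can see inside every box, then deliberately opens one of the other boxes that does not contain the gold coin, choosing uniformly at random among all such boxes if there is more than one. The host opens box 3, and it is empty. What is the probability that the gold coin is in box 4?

3/8

Condition on the true location of the gold coin.
If it is in either of boxes 1 and 4 (prior 1/4 each): the host has 2 equally likely choices, so probability 1/2; weight (1/4)·(1/2) = 1/8 each.
If it is in box 2 (prior 1/4): the host has 3 equally likely choices, so probability 1/3; weight (1/4)·(1/3) = 1/12.
If it is in box 3 (prior 1/4): the host opened box 3, so this case is ruled out; weight (1/4)·0 = 0.
The weights sum to 1/3.
So P(the gold coin in box 4 | the host opened box 3) = (1/8) / (1/3) = 3/8.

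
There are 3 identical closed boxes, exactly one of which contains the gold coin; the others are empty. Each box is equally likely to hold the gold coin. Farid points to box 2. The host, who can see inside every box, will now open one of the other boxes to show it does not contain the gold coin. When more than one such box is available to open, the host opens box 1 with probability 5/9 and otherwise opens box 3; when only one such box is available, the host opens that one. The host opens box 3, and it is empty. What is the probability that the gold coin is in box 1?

Apply Bayes' rule, conditioning on where the gold coin actually is.
If it is in box 1 (prior 1/3): only box 3 is available, probability 1; weight (1/3)·1 = 1/3.
If it is in box 2 (prior 1/3): box 1 is available but not opened, probability 4/9; weight (1/3)·(4/9) = 4/27.
If it is in box 3 (prior 1/3): the host opened box 3, so this case is ruled out; weight (1/3)·0 = 0.
The weights sum to 13/27.
So P(the gold coin in box 1 | the host opened box 3) = (1/3) / (13/27) = 9/13.

9/13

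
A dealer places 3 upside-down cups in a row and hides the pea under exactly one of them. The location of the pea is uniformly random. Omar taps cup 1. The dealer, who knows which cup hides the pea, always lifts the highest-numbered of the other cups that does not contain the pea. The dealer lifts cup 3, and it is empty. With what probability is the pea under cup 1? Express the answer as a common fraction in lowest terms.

Apply Bayes' rule, conditioning on where the pea actually is.
If it is under either of cups 1 and 2 (prior 1/3 each): cup 3 is the highest-numbered option available, probability 1; weight (1/3)·1 = 1/3 each.
If it is under cup 3 (prior 1/3): the dealer opened cup 3, so this case is ruled out; weight (1/3)·0 = 0.
The weights sum to 2/3.
So P(the pea under cup 1 | the dealer opened cup 3) = (1/3) / (2/3) = 1/2.

1/2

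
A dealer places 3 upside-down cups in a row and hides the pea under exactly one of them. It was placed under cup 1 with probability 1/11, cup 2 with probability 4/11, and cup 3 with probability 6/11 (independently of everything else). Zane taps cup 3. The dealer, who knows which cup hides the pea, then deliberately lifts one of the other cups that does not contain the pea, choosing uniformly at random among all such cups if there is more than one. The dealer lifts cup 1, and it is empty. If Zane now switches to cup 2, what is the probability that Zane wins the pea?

4/7

Consider each possible location of the pea in turn.
If it is under cup 1 (prior 1/11): the dealer opened cup 1, so this case is ruled out; weight (1/11)·0 = 0.
If it is under cup 2 (prior 4/11): the dealer has no choice, probability 1; weight (4/11)·1 = 4/11.
If it is under cup 3 (prior 6/11): the dealer has 2 equally likely choices, so probability 1/2; weight (6/11)·(1/2) = 3/11.
The weights sum to 7/11.
So P(the pea under cup 2 | the dealer opened cup 1) = (4/11) / (7/11) = 4/7.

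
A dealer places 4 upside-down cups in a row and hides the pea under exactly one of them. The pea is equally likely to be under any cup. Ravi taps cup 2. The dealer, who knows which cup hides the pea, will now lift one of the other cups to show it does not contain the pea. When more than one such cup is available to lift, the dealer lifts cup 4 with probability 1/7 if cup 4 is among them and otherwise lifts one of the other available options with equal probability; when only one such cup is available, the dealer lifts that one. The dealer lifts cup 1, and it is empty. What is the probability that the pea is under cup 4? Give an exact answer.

7/25

Consider each possible location of the pea in turn.
If it is under cup 1 (prior 1/4): the dealer opened cup 1, so this case is ruled out; weight (1/4)·0 = 0.
If it is under cup 2 (prior 1/4): cup 4 is available but not opened; cup 1 gets probability (1 − 1/7)/2 = 3/7; weight (1/4)·(3/7) = 3/28.
If it is under cup 3 (prior 1/4): cup 4 is available but not opened, probability 6/7; weight (1/4)·(6/7) = 3/14.
If it is under cup 4 (prior 1/4): cup 4 holds the prize so is unavailable; the dealer chooses uniformly among the 2 others, probability 1/2; weight (1/4)·(1/2) = 1/8.
The weights sum to 25/56.
So P(the pea under cup 4 | the dealer opened cup 1) = (1/8) / (25/56) = 7/25.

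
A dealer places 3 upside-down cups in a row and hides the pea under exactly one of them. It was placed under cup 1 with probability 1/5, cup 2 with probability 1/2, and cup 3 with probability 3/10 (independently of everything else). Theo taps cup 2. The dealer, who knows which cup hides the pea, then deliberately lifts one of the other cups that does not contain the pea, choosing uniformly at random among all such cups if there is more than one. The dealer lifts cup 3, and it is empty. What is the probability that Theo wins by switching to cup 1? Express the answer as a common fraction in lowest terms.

4/9

Condition on the true location of the pea.
If it is under cup 1 (prior 1/5): the dealer has no choice, probability 1; weight (1/5)·1 = 1/5.
If it is under cup 2 (prior 1/2): the dealer has 2 equally likely choices, so probability 1/2; weight (1/2)·(1/2) = 1/4.
If it is under cup 3 (prior 3/10): the dealer opened cup 3, so this case is ruled out; weight (3/10)·0 = 0.
The weights sum to 9/20.
So P(the pea under cup 1 | the dealer opened cup 3) = (1/5) / (9/20) = 4/9.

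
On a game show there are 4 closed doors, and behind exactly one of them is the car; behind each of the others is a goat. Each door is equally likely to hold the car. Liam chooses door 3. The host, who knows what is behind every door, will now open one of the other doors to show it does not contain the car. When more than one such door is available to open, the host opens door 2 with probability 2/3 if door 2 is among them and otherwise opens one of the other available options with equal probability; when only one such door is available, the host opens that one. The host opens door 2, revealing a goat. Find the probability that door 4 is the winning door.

Apply Bayes' rule, conditioning on where the car actually is.
If it is behind any of doors 1, 3, and 4 (prior 1/4 each): door 2 is available, opened with probability 2/3; weight (1/4)·(2/3) = 1/6 each.
If it is behind door 2 (prior 1/4): the host opened door 2, so this case is ruled out; weight (1/4)·0 = 0.
The weights sum to 1/2.
So P(the car behind door 4 | the host opened door 2) = (1/6) / (1/2) = 1/3.

1/3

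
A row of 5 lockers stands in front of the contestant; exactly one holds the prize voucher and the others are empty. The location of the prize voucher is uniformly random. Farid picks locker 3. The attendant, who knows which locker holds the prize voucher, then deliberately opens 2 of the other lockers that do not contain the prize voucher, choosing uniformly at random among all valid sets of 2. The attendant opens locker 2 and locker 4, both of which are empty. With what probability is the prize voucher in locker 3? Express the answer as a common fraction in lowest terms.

1/5

Apply Bayes' rule, conditioning on where the prize voucher actually is.
If it is in either of lockers 1 and 5 (prior 1/5 each): the attendant has 3 equally likely choices, so probability 1/3; weight (1/5)·(1/3) = 1/15 each.
If it is in either of lockers 2 and 4 (prior 1/5 each): that locker was opened and seen not to hold the prize — ruled out; weight (1/5)·0 = 0 each.
If it is in locker 3 (prior 1/5): the attendant has 6 equally likely choices, so probability 1/6; weight (1/5)·(1/6) = 1/30.
The weights sum to 1/6.
So P(the prize voucher in locker 3 | the attendant opened locker 2 and locker 4) = (1/30) / (1/6) = 1/5.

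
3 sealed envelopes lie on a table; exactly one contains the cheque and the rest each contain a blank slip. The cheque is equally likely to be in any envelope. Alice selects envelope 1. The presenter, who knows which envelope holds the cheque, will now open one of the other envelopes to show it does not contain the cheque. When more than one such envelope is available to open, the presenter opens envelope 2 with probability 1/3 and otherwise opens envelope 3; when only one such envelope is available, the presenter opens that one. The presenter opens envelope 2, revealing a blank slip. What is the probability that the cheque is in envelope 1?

Condition on the true location of the cheque.
If it is in envelope 1 (prior 1/3): envelope 2 is available, opened with probability 1/3; weight (1/3)·(1/3) = 1/9.
If it is in envelope 2 (prior 1/3): the presenter opened envelope 2, so this case is ruled out; weight (1/3)·0 = 0.
If it is in envelope 3 (prior 1/3): only envelope 2 is available, probability 1; weight (1/3)·1 = 1/3.
The weights sum to 4/9.
So P(the cheque in envelope 1 | the presenter opened envelope 2) = (1/9) / (4/9) = 1/4.

1/4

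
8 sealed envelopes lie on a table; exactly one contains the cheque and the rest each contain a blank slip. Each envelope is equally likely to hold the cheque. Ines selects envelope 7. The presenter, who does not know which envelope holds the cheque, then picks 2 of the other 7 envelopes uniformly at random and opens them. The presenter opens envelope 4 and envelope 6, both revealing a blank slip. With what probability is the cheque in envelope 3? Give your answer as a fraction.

1/6

Apply Bayes' rule, conditioning on where the cheque actually is.
If it is in any of envelopes 1, 2, 3, 5, 7, and 8 (prior 1/8 each): the presenter picks exactly this set with probability 1/21 regardless, and none is the prize; weight (1/8)·(1/21) = 1/168 each.
If it is in either of envelopes 4 and 6 (prior 1/8 each): that envelope was opened and seen not to hold the prize — ruled out; weight (1/8)·0 = 0 each.
The weights sum to 1/28.
So P(the cheque in envelope 3 | the presenter opened envelope 4 and envelope 6) = (1/168) / (1/28) = 1/6.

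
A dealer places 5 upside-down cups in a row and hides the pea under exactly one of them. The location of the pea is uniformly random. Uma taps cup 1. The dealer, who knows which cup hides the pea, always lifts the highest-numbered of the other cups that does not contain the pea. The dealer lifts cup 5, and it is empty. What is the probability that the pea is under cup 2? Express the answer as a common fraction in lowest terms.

1/4

Condition on the true location of the pea.
If it is under any of cups 1, 2, 3, and 4 (prior 1/5 each): cup 5 is the highest-numbered option available, probability 1; weight (1/5)·1 = 1/5 each.
If it is under cup 5 (prior 1/5): the dealer opened cup 5, so this case is ruled out; weight (1/5)·0 = 0.
The weights sum to 4/5.
So P(the pea under cup 2 | the dealer opened cup 5) = (1/5) / (4/5) = 1/4.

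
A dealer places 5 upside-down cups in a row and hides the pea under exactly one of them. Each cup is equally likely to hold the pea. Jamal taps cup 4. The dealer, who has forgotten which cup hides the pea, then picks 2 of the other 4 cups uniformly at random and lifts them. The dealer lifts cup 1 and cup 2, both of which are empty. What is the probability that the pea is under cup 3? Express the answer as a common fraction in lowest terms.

Because the dealer chose which cups to lift without knowing where the pea is, the choice is independent of the prize location. Learning that none of the 2 opened cups holds the pea simply rules out those 2 locations and leaves the remaining 3 cups still equally likely by symmetry.
So P(the pea under cup 3) = 1/3.

1/3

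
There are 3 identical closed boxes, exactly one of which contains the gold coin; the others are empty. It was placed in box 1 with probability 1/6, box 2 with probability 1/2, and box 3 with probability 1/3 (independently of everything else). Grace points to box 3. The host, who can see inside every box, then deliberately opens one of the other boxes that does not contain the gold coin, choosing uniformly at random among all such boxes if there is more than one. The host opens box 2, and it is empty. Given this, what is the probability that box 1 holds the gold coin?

Apply Bayes' rule, conditioning on where the gold coin actually is.
If it is in box 1 (prior 1/6): the host has no choice, probability 1; weight (1/6)·1 = 1/6.
If it is in box 2 (prior 1/2): the host opened box 2, so this case is ruled out; weight (1/2)·0 = 0.
If it is in box 3 (prior 1/3): the host has 2 equally likely choices, so probability 1/2; weight (1/3)·(1/2) = 1/6.
The weights sum to 1/3.
So P(the gold coin in box 1 | the host opened box 2) = (1/6) / (1/3) = 1/2.

1/2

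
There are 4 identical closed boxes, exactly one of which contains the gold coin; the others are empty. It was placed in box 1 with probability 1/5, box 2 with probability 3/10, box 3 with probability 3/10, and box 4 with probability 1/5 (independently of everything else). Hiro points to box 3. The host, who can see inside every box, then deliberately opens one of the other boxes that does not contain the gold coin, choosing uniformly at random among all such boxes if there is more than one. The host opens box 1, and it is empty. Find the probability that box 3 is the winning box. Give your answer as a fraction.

2/7

Condition on the true location of the gold coin.
If it is in box 1 (prior 1/5): the host opened box 1, so this case is ruled out; weight (1/5)·0 = 0.
If it is in box 2 (prior 3/10): the host has 2 equally likely choices, so probability 1/2; weight (3/10)·(1/2) = 3/20.
If it is in box 3 (prior 3/10): the host has 3 equally likely choices, so probability 1/3; weight (3/10)·(1/3) = 1/10.
If it is in box 4 (prior 1/5): the host has 2 equally likely choices, so probability 1/2; weight (1/5)·(1/2) = 1/10.
The weights sum to 7/20.
So P(the gold coin in box 3 | the host opened box 1) = (1/10) / (7/20) = 2/7.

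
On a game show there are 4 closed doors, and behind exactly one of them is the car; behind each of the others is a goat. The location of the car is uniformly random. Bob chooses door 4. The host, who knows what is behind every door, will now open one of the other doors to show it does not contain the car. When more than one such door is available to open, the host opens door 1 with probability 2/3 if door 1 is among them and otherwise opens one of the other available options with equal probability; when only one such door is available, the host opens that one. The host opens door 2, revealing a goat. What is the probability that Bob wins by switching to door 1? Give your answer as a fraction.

1/2

Apply Bayes' rule, conditioning on where the car actually is.
If it is behind door 1 (prior 1/4): door 1 holds the prize so is unavailable; the host chooses uniformly among the 2 others, probability 1/2; weight (1/4)·(1/2) = 1/8.
If it is behind door 2 (prior 1/4): the host opened door 2, so this case is ruled out; weight (1/4)·0 = 0.
If it is behind door 3 (prior 1/4): door 1 is available but not opened, probability 1/3; weight (1/4)·(1/3) = 1/12.
If it is behind door 4 (prior 1/4): door 1 is available but not opened; door 2 gets probability (1 − 2/3)/2 = 1/6; weight (1/4)·(1/6) = 1/24.
The weights sum to 1/4.
So P(the car behind door 1 | the host opened door 2) = (1/8) / (1/4) = 1/2.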